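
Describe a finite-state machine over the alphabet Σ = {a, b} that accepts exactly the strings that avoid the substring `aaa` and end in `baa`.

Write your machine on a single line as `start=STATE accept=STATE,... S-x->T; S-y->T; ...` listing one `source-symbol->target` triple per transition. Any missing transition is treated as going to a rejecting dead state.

Handle the two conditions separately and then intersect. One (4 states) tracks partial matches of the forbidden pattern `aaa`; the other (4 states) tracks how much of the suffix `baa` has currently been matched. Each combined state is a pair, one component from each; accept when both components accept. After merging equivalent states the machine shrinks.
7 states suffice.
        a   b  
>  S0   S1  S2 
   S1   S3  S2 
   S2   S4  S2 
   S3   S5  S2 
   S4   S6  S2 
   S5   S5  S5 
 * S6   S5  S2 
(> = start, * = accepting)

start=S0; accept=S6; S0-a->S1; S0-b->S2; S1-a->S3; S1-b->S2; S2-a->S4; S2-b->S2; S3-a->S5; S3-b->S2; S4-a->S6; S4-b->S2; S5-a->S5; S5-b->S5; S6-a->S5; S6-b->S2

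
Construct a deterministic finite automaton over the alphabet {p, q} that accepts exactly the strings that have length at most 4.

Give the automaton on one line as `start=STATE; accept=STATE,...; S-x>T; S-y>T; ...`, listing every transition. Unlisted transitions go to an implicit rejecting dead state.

We only need to distinguish lengths 0, 1, …, 4, and '>4'. Chain s0 → s1 → s2 → s3 → s4 → s5 on every symbol, with s5 looping. Accepting states: {s0, s1, s2, s3, s4}.
6 states suffice.
        p   q  
>* s0   s1  s1 
 * s1   s2  s2 
 * s2   s3  s3 
 * s3   s4  s4 
 * s4   s5  s5 
   s5   s5  s5 
(> = start, * = accepting)

start=s0; accept=s0,s1,s2,s3,s4; s0-p>s1; s0-q>s1; s1-p>s2; s1-q>s2; s2-p>s3; s2-q>s3; s3-p>s4; s3-q>s4; s4-p>s5; s4-q>s5; s5-p>s5; s5-q>s5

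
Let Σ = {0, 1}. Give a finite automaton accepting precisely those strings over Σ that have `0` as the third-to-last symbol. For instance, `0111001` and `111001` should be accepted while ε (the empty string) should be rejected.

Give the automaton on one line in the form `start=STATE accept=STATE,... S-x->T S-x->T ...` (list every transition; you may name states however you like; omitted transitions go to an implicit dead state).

A DFA must remember the last 3 symbols (since which symbol is third-to-last isn't known until the input ends). Use one state per possible window of the last ≤3 symbols; accept from those whose window starts with `0`.
       0  1 
>  A   B  C 
   B   D  E 
   C   F  G 
   D   H  I 
   E   J  K 
   F   L  M 
   G   N  O 
 * H   H  I 
 * I   J  K 
 * J   L  M 
 * K   N  O 
   L   H  I 
   M   J  K 
   N   L  M 
   O   N  O 
(> = start, * = accepting)

start=A accept=H,I,J,K A-0->B A-1->C B-0->D B-1->E C-0->F C-1->G D-0->H D-1->I E-0->J E-1->K F-0->L F-1->M G-0->N G-1->O H-0->H H-1->I I-0->J I-1->K J-0->L J-1->M K-0->N K-1->O L-0->H L-1->I M-0->J M-1->K N-0->L N-1->M O-0->N O-1->O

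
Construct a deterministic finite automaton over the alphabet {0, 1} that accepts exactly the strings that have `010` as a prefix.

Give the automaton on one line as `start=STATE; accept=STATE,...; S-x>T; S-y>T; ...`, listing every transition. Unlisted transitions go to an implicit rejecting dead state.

Walk along `010` while the input agrees: from q0 take `0` to q1, and so on. Any deviation drops to the rejecting sink q4. Once q3 is reached the prefix is confirmed and every continuation is accepted.
A 5-state machine:
        0   1  
>  q0   q1  q4 
   q1   q4  q2 
   q2   q3  q4 
 * q3   q3  q3 
   q4   q4  q4 
(> = start, * = accepting)

start=q0; accept=q3; q0-0>q1; q0-1>q4; q1-0>q4; q1-1>q2; q2-0>q3; q2-1>q4; q3-0>q3; q3-1>q3; q4-0>q4; q4-1>q4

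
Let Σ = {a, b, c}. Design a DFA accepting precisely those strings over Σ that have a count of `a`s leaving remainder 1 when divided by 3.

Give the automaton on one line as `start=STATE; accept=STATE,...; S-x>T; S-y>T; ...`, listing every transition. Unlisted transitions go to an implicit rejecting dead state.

start=S0; accept=S1; S0-a>S1; S0-b>S0; S0-c>S0; S1-a>S2; S1-b>S1; S1-c>S1; S2-a>S0; S2-b>S2; S2-c>S2

The only thing that matters is how many `a`s have appeared, reduced mod 3. Use one state per residue: S0 for 0, …, S2 for 2. Reading `a` moves to the next residue; anything else stays put. S1 is accepting.
        a   b   c  
>  S0   S1  S0  S0 
 * S1   S2  S1  S1 
   S2   S0  S2  S2 
(> = start, * = accepting)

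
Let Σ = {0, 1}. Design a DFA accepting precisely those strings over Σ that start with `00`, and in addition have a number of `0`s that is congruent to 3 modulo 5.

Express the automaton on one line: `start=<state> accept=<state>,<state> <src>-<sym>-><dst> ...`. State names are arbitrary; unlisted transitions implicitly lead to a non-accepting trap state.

Run two small machines in parallel and take their product. The first has 4 states tracking whether the input so far still matches the prefix `00`; the second has 5 states tracking the count of `0`s modulo 5. A product state is a pair (one from each), accepting exactly when both do. After merging equivalent states the machine shrinks.
        0   1  
>  q0   q1  q2 
   q1   q3  q2 
   q2   q2  q2 
   q3   q4  q3 
 * q4   q5  q4 
   q5   q6  q5 
   q6   q7  q6 
   q7   q3  q7 
(> = start, * = accepting)

start=q0 accept=q4 q0-0->q1 q0-1->q2 q1-0->q3 q1-1->q2 q2-0->q2 q2-1->q2 q3-0->q4 q3-1->q3 q4-0->q5 q4-1->q4 q5-0->q6 q5-1->q5 q6-0->q7 q6-1->q6 q7-0->q3 q7-1->q7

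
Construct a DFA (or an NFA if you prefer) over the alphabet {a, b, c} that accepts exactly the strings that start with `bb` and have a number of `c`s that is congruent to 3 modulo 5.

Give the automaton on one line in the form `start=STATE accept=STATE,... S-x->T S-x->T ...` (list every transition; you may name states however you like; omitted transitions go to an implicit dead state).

start=S0 accept=S6 S0-a->S1 S0-b->S2 S0-c->S1 S1-a->S1 S1-b->S1 S1-c->S1 S2-a->S1 S2-b->S3 S2-c->S1 S3-a->S3 S3-b->S3 S3-c->S4 S4-a->S4 S4-b->S4 S4-c->S5 S5-a->S5 S5-b->S5 S5-c->S6 S6-a->S6 S6-b->S6 S6-c->S7 S7-a->S7 S7-b->S7 S7-c->S3

Run two small machines in parallel and take their product. The first has 4 states tracking whether the input so far still matches the prefix `bb`; the second has 5 states tracking the count of `c`s modulo 5. A product state is a pair (one from each), accepting exactly when both do. After merging equivalent states the machine shrinks.
        a   b   c  
>  S0   S1  S2  S1 
   S1   S1  S1  S1 
   S2   S1  S3  S1 
   S3   S3  S3  S4 
   S4   S4  S4  S5 
   S5   S5  S5  S6 
 * S6   S6  S6  S7 
   S7   S7  S7  S3 
(> = start, * = accepting)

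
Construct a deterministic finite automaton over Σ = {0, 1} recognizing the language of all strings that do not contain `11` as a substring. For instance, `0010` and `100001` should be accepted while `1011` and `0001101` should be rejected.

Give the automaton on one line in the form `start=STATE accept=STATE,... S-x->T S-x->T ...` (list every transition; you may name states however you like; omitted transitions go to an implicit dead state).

start=q0 accept=q0,q1 q0-0->q0 q0-1->q1 q1-0->q0 q1-1->q2 q2-0->q2 q2-1->q2

This is the complement of 'contains `11`'. Use the same substring-matching states — q0 through q2 holding how much of `11` has just been matched — but flip the accepting set: everything except the trap q2 accepts.
A 3-state machine:
        0   1  
>* q0   q0  q1 
 * q1   q0  q2 
   q2   q2  q2 
(> = start, * = accepting)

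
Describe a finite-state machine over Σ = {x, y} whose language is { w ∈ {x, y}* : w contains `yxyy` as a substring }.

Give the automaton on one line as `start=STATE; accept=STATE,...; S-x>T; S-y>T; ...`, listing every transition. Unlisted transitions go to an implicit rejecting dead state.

States A..D record the length of the longest prefix of `yxyy` that matches the current input suffix. Reaching E means `yxyy` has been seen, and we stay there forever. Accept from E.
       x  y 
>  A   A  B 
   B   C  B 
   C   A  D 
   D   C  E 
 * E   E  E 
(> = start, * = accepting)

start=A; accept=E; A-x>A; A-y>B; B-x>C; B-y>B; C-x>A; C-y>D; D-x>C; D-y>E; E-x>E; E-y>E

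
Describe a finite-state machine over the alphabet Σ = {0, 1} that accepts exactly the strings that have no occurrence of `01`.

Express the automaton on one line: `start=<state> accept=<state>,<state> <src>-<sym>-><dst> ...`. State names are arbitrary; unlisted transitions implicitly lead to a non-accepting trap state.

start=q0 accept=q0,q1 q0-0->q1 q0-1->q0 q1-0->q1 q1-1->q2 q2-0->q2 q2-1->q2

Track partial matches of the forbidden pattern `01`. State q2 is a dead state reached once `01` has occurred; every other state accepts. q0 means no part of `01` is currently matched.
        0   1  
>* q0   q1  q0 
 * q1   q1  q2 
   q2   q2  q2 
(> = start, * = accepting)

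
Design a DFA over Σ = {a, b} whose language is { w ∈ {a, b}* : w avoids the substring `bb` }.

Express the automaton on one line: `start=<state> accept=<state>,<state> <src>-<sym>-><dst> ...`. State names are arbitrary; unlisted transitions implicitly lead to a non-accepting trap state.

start=q0 accept=q0,q1 q0-a->q0 q0-b->q1 q1-a->q0 q1-b->q2 q2-a->q2 q2-b->q2

Track partial matches of the forbidden pattern `bb`. State q2 is a dead state reached once `bb` has occurred; every other state accepts. q0 means no part of `bb` is currently matched.
With 3 states:
        a   b  
>* q0   q0  q1 
 * q1   q0  q2 
   q2   q2  q2 
(> = start, * = accepting)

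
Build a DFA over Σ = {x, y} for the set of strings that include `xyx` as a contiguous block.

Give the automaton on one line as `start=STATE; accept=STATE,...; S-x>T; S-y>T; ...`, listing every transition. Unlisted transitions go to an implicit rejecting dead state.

start=q0; accept=q3; q0-x>q1; q0-y>q0; q1-x>q1; q1-y>q2; q2-x>q3; q2-y>q0; q3-x>q3; q3-y>q3

Track how much of `xyx` has been matched so far: state q0 is no progress, q3 is the absorbing accept state reached once `xyx` has occurred. Intermediate states record partial matches; on a mismatch, fall back to the longest reusable overlap.
4 states suffice.
        x   y  
>  q0   q1  q0 
   q1   q1  q2 
   q2   q3  q0 
 * q3   q3  q3 
(> = start, * = accepting)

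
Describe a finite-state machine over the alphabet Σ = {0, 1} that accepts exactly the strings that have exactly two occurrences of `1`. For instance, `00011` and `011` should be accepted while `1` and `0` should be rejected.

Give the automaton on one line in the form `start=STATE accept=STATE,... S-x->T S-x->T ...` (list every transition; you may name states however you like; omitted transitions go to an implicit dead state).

Count `1`s, saturating at 3: states s0 through s2 mean 0 through 2 `1`s seen; s3 means more than 2. Each `1` increments (capped at s3); other symbols loop. Accept from {s2}.
With 4 states:
        0   1  
>  s0   s0  s1 
   s1   s1  s2 
 * s2   s2  s3 
   s3   s3  s3 
(> = start, * = accepting)

start=s0 accept=s2 s0-0->s0 s0-1->s1 s1-0->s1 s1-1->s2 s2-0->s2 s2-1->s3 s3-0->s3 s3-1->s3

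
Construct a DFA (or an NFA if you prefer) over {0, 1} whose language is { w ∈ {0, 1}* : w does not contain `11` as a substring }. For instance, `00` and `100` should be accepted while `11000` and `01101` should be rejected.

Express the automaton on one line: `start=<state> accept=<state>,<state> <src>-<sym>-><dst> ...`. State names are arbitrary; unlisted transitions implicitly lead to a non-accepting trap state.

This is the complement of 'contains `11`'. Use the same substring-matching states — s0 through s2 holding how much of `11` has just been matched — but flip the accepting set: everything except the trap s2 accepts.
A 3-state machine:
        0   1  
>* s0   s0  s1 
 * s1   s0  s2 
   s2   s2  s2 
(> = start, * = accepting)

start=s0 accept=s0,s1 s0-0->s0 s0-1->s1 s1-0->s0 s1-1->s2 s2-0->s2 s2-1->s2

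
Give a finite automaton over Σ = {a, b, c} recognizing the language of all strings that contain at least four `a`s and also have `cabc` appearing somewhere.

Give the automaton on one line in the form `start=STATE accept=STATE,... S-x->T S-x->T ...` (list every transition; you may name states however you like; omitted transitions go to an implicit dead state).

start=q0 accept=q19 q0-a->q1 q0-b->q0 q0-c->q2 q1-a->q3 q1-b->q1 q1-c->q4 q2-a->q5 q2-b->q0 q2-c->q2 q3-a->q6 q3-b->q3 q3-c->q7 q4-a->q8 q4-b->q1 q4-c->q4 q5-a->q3 q5-b->q9 q5-c->q4 q6-a->q6 q6-b->q6 q6-c->q10 q7-a->q11 q7-b->q3 q7-c->q7 q8-a->q6 q8-b->q12 q8-c->q7 q9-a->q3 q9-b->q1 q9-c->q13 q10-a->q14 q10-b->q6 q10-c->q10 q11-a->q6 q11-b->q15 q11-c->q10 q12-a->q6 q12-b->q3 q12-c->q16 q13-a->q16 q13-b->q13 q13-c->q13 q14-a->q6 q14-b->q17 q14-c->q10 q15-a->q6 q15-b->q6 q15-c->q18 q16-a->q18 q16-b->q16 q16-c->q16 q17-a->q6 q17-b->q6 q17-c->q19 q18-a->q19 q18-b->q18 q18-c->q18 q19-a->q19 q19-b->q19 q19-c->q19

Run two small machines in parallel and take their product. One (6 states) tracks the count of `a`s, saturating at 5; the other (5 states) tracks whether and how much of `cabc` has been seen. Each combined state is a pair, one component from each; accept when both components accept. Minimizing collapses redundant product states.
A 20-state machine:
          a    b    c  
>  q0     q1   q0   q2 
   q1     q3   q1   q4 
   q2     q5   q0   q2 
   q3     q6   q3   q7 
   q4     q8   q1   q4 
   q5     q3   q9   q4 
   q6     q6   q6  q10 
   q7    q11   q3   q7 
   q8     q6  q12   q7 
   q9     q3   q1  q13 
   q10   q14   q6  q10 
   q11    q6  q15  q10 
   q12    q6   q3  q16 
   q13   q16  q13  q13 
   q14    q6  q17  q10 
   q15    q6   q6  q18 
   q16   q18  q16  q16 
   q17    q6   q6  q19 
   q18   q19  q18  q18 
 * q19   q19  q19  q19 
(> = start, * = accepting)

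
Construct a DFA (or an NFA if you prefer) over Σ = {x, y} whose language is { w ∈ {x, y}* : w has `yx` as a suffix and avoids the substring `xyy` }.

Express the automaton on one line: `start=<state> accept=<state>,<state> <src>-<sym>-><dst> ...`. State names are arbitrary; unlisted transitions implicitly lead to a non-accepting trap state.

start=A accept=E A-x->B A-y->C B-x->B B-y->D C-x->E C-y->C D-x->E D-y->F E-x->B E-y->D F-x->G F-y->F G-x->H G-y->F H-x->H H-y->F

Run two small machines in parallel and take their product. One (3 states) tracks how much of the suffix `yx` has currently been matched; the other (4 states) tracks partial matches of the forbidden pattern `xyy`. Each combined state is a pair, one component from each; accept when both components accept.
8 states suffice.
       x  y 
>  A   B  C 
   B   B  D 
   C   E  C 
   D   E  F 
 * E   B  D 
   F   G  F 
   G   H  F 
   H   H  F 
(> = start, * = accepting)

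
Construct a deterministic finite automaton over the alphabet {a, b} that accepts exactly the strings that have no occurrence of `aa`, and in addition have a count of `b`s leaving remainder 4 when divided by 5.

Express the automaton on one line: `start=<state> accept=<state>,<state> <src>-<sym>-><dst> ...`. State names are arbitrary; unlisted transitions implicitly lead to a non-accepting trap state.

Build one automaton per condition and run them in lockstep. The first has 3 states tracking partial matches of the forbidden pattern `aa`; the second has 5 states tracking the count of `b`s modulo 5. A product state is a pair (one from each), accepting exactly when both do.
          a    b  
>  s0     s1   s2 
   s1     s3   s2 
   s2     s4   s5 
   s3     s3   s6 
   s4     s6   s5 
   s5     s7   s8 
   s6     s6   s9 
   s7     s9   s8 
   s8    s10  s11 
   s9     s9  s12 
   s10   s12  s11 
 * s11   s13   s0 
   s12   s12  s14 
 * s13   s14   s0 
   s14   s14   s3 
(> = start, * = accepting)

start=s0 accept=s11,s13 s0-a->s1 s0-b->s2 s1-a->s3 s1-b->s2 s2-a->s4 s2-b->s5 s3-a->s3 s3-b->s6 s4-a->s6 s4-b->s5 s5-a->s7 s5-b->s8 s6-a->s6 s6-b->s9 s7-a->s9 s7-b->s8 s8-a->s10 s8-b->s11 s9-a->s9 s9-b->s12 s10-a->s12 s10-b->s11 s11-a->s13 s11-b->s0 s12-a->s12 s12-b->s14 s13-a->s14 s13-b->s0 s14-a->s14 s14-b->s3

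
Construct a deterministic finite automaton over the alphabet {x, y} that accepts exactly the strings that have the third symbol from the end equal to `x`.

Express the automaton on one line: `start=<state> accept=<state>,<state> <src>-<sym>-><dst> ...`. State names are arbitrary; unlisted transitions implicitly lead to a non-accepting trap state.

start=q0 accept=q7,q8,q9,q10 q0-x->q1 q0-y->q2 q1-x->q3 q1-y->q4 q2-x->q5 q2-y->q6 q3-x->q7 q3-y->q8 q4-x->q9 q4-y->q10 q5-x->q11 q5-y->q12 q6-x->q13 q6-y->q14 q7-x->q7 q7-y->q8 q8-x->q9 q8-y->q10 q9-x->q11 q9-y->q12 q10-x->q13 q10-y->q14 q11-x->q7 q11-y->q8 q12-x->q9 q12-y->q10 q13-x->q11 q13-y->q12 q14-x->q13 q14-y->q14

A DFA must remember the last 3 symbols (since which symbol is third-to-last isn't known until the input ends). Use one state per possible window of the last ≤3 symbols; accept from those whose window starts with `x`.
          x    y  
>  q0     q1   q2 
   q1     q3   q4 
   q2     q5   q6 
   q3     q7   q8 
   q4     q9  q10 
   q5    q11  q12 
   q6    q13  q14 
 * q7     q7   q8 
 * q8     q9  q10 
 * q9    q11  q12 
 * q10   q13  q14 
   q11    q7   q8 
   q12    q9  q10 
   q13   q11  q12 
   q14   q13  q14 
(> = start, * = accepting)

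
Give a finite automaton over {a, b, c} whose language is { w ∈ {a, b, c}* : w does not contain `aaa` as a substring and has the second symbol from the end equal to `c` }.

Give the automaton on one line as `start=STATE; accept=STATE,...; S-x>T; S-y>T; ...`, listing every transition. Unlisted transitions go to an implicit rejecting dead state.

start=q0; accept=q4,q5,q6; q0-a>q1; q0-b>q0; q0-c>q2; q1-a>q3; q1-b>q0; q1-c>q2; q2-a>q4; q2-b>q5; q2-c>q6; q3-a>q7; q3-b>q0; q3-c>q2; q4-a>q3; q4-b>q0; q4-c>q2; q5-a>q1; q5-b>q0; q5-c>q2; q6-a>q4; q6-b>q5; q6-c>q6; q7-a>q7; q7-b>q7; q7-c>q7

Run two small machines in parallel and take their product. The first has 4 states tracking partial matches of the forbidden pattern `aaa`; the second has 13 states tracking the last 2 symbols read. A product state is a pair (one from each), accepting exactly when both do. Minimizing collapses redundant product states.
8 states suffice.
        a   b   c  
>  q0   q1  q0  q2 
   q1   q3  q0  q2 
   q2   q4  q5  q6 
   q3   q7  q0  q2 
 * q4   q3  q0  q2 
 * q5   q1  q0  q2 
 * q6   q4  q5  q6 
   q7   q7  q7  q7 
(> = start, * = accepting)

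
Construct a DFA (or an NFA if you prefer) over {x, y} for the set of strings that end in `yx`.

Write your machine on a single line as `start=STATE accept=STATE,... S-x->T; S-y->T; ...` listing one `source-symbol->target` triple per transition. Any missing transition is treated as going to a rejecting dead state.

Remember how much of `yx` the current input suffix matches. State s0 means no match yet; s1 means the last symbol is `y`; s2 means the last 2 symbols are `yx`. Only s2 accepts. On a mismatch, fall back to the longest proper suffix that is still a prefix of `yx`.
        x   y  
>  s0   s0  s1 
   s1   s2  s1 
 * s2   s0  s1 
(> = start, * = accepting)

start=s0; accept=s2; s0-x->s0; s0-y->s1; s1-x->s2; s1-y->s1; s2-x->s0; s2-y->s1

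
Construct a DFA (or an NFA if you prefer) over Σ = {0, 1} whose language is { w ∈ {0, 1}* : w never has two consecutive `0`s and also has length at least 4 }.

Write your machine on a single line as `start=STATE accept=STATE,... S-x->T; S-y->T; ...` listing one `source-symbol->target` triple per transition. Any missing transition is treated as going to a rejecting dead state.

start=S0; accept=S10,S11,S13,S14; S0-0->S1; S0-1->S2; S1-0->S3; S1-1->S4; S2-0->S5; S2-1->S4; S3-0->S6; S3-1->S6; S4-0->S7; S4-1->S8; S5-0->S6; S5-1->S8; S6-0->S9; S6-1->S9; S7-0->S9; S7-1->S10; S8-0->S11; S8-1->S10; S9-0->S12; S9-1->S12; S10-0->S13; S10-1->S14; S11-0->S12; S11-1->S14; S12-0->S12; S12-1->S12; S13-0->S12; S13-1->S14; S14-0->S13; S14-1->S14

Handle the two conditions separately and then intersect. The first has 3 states tracking partial matches of the forbidden pattern `00`; the second has 6 states tracking the input length, saturating at 5. A product state is a pair (one from each), accepting exactly when both do.
          0    1  
>  S0     S1   S2 
   S1     S3   S4 
   S2     S5   S4 
   S3     S6   S6 
   S4     S7   S8 
   S5     S6   S8 
   S6     S9   S9 
   S7     S9  S10 
   S8    S11  S10 
   S9    S12  S12 
 * S10   S13  S14 
 * S11   S12  S14 
   S12   S12  S12 
 * S13   S12  S14 
 * S14   S13  S14 
(> = start, * = accepting)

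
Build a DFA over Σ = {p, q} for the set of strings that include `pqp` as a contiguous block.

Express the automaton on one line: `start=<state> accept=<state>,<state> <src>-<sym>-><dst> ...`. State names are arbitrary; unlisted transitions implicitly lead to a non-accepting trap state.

States s0..s2 record the length of the longest prefix of `pqp` that matches the current input suffix. Reaching s3 means `pqp` has been seen, and we stay there forever. Accept from s3.
        p   q  
>  s0   s1  s0 
   s1   s1  s2 
   s2   s3  s0 
 * s3   s3  s3 
(> = start, * = accepting)

start=s0 accept=s3 s0-p->s1 s0-q->s0 s1-p->s1 s1-q->s2 s2-p->s3 s2-q->s0 s3-p->s3 s3-q->s3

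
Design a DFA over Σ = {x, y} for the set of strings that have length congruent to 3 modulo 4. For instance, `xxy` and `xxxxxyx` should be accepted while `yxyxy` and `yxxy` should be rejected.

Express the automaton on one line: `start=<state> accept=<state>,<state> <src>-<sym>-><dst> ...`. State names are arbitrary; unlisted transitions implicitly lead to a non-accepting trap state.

Count input length modulo 4: every symbol advances one step around the cycle A → B → C → D → A. Accept at D.
4 states suffice.
       x  y 
>  A   B  B 
   B   C  C 
   C   D  D 
 * D   A  A 
(> = start, * = accepting)

start=A accept=D A-x->B A-y->B B-x->C B-y->C C-x->D C-y->D D-x->A D-y->A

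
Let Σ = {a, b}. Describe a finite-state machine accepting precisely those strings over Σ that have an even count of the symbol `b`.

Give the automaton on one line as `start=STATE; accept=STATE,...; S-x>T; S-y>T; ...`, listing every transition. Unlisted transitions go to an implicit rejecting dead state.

The only thing that matters is how many `b`s have appeared, reduced mod 2. Use one state per residue: q0 for 0, …, q1 for 1. Reading `b` moves to the next residue; anything else stays put. q0 is accepting.
        a   b  
>* q0   q0  q1 
   q1   q1  q0 
(> = start, * = accepting)

start=q0; accept=q0; q0-a>q0; q0-b>q1; q1-a>q1; q1-b>q0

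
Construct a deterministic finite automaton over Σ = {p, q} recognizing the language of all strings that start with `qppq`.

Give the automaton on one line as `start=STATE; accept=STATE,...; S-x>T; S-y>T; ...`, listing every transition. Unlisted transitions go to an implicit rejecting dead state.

start=A; accept=E; A-p>F; A-q>B; B-p>C; B-q>F; C-p>D; C-q>F; D-p>F; D-q>E; E-p>E; E-q>E; F-p>F; F-q>F

Check the first 4 symbols one by one: A through D record how many have matched `qppq` so far; any wrong symbol goes to the dead state F. After all 4 match we enter the accepting sink E.
       p  q 
>  A   F  B 
   B   C  F 
   C   D  F 
   D   F  E 
 * E   E  E 
   F   F  F 
(> = start, * = accepting)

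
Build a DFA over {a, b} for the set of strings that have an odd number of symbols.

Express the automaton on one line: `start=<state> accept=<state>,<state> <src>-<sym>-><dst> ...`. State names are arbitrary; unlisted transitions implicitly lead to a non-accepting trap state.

Count input length modulo 2: every symbol advances one step around the cycle s0 → s1 → s0. Accept at s1.
With 2 states:
        a   b  
>  s0   s1  s1 
 * s1   s0  s0 
(> = start, * = accepting)

start=s0 accept=s1 s0-a->s1 s0-b->s1 s1-a->s0 s1-b->s0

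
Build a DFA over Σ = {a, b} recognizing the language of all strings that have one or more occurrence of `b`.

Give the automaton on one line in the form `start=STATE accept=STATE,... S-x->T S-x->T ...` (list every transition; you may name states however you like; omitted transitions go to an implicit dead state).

Only the number of `b`s matters, and only up to 2. Make a chain q0 → q1 → q2 advanced by each `b` (with q2 absorbing); every other symbol self-loops. The accepting set is {q1, q2}.
With 3 states:
        a   b  
>  q0   q0  q1 
 * q1   q1  q2 
 * q2   q2  q2 
(> = start, * = accepting)

start=q0 accept=q1,q2 q0-a->q0 q0-b->q1 q1-a->q1 q1-b->q2 q2-a->q2 q2-b->q2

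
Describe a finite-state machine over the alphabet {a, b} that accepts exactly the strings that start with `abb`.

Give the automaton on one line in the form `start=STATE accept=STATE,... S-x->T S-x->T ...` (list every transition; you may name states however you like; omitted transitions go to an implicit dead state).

start=q0 accept=q3 q0-a->q1 q0-b->q4 q1-a->q4 q1-b->q2 q2-a->q4 q2-b->q3 q3-a->q3 q3-b->q3 q4-a->q4 q4-b->q4

Walk along `abb` while the input agrees: from q0 take `a` to q1, and so on. Any deviation drops to the rejecting sink q4. Once q3 is reached the prefix is confirmed and every continuation is accepted.
        a   b  
>  q0   q1  q4 
   q1   q4  q2 
   q2   q4  q3 
 * q3   q3  q3 
   q4   q4  q4 
(> = start, * = accepting)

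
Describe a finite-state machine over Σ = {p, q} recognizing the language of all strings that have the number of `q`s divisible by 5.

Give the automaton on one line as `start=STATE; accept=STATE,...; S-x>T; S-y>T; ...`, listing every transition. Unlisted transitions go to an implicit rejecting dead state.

Keep the running count of `q`s modulo 5: each `q` advances along the cycle S0 → S1 → S2 → S3 → S4 → S0 while other symbols loop. Accept at S0.
        p   q  
>* S0   S0  S1 
   S1   S1  S2 
   S2   S2  S3 
   S3   S3  S4 
   S4   S4  S0 
(> = start, * = accepting)

start=S0; accept=S0; S0-p>S0; S0-q>S1; S1-p>S1; S1-q>S2; S2-p>S2; S2-q>S3; S3-p>S3; S3-q>S4; S4-p>S4; S4-q>S0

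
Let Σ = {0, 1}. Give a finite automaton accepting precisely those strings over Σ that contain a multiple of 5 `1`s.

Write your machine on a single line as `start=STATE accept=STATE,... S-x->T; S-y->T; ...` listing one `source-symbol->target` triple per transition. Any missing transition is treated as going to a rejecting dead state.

Keep the running count of `1`s modulo 5: each `1` advances along the cycle q0 → q1 → q2 → q3 → q4 → q0 while other symbols loop. Accept at q0.
A 5-state machine:
        0   1  
>* q0   q0  q1 
   q1   q1  q2 
   q2   q2  q3 
   q3   q3  q4 
   q4   q4  q0 
(> = start, * = accepting)

start=q0; accept=q0; q0-0->q0; q0-1->q1; q1-0->q1; q1-1->q2; q2-0->q2; q2-1->q3; q3-0->q3; q3-1->q4; q4-0->q4; q4-1->q0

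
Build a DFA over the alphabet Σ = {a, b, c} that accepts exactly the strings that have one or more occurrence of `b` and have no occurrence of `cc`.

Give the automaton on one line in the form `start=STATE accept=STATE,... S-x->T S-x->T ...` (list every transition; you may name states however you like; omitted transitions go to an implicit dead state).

Handle the two conditions separately and then intersect. One (3 states) tracks the count of `b`s, saturating at 2; the other (3 states) tracks partial matches of the forbidden pattern `cc`. Each combined state is a pair, one component from each; accept when both components accept. After merging equivalent states the machine shrinks.
A 5-state machine:
        a   b   c  
>  S0   S0  S1  S2 
 * S1   S1  S1  S3 
   S2   S0  S1  S4 
 * S3   S1  S1  S4 
   S4   S4  S4  S4 
(> = start, * = accepting)

start=S0 accept=S1,S3 S0-a->S0 S0-b->S1 S0-c->S2 S1-a->S1 S1-b->S1 S1-c->S3 S2-a->S0 S2-b->S1 S2-c->S4 S3-a->S1 S3-b->S1 S3-c->S4 S4-a->S4 S4-b->S4 S4-c->S4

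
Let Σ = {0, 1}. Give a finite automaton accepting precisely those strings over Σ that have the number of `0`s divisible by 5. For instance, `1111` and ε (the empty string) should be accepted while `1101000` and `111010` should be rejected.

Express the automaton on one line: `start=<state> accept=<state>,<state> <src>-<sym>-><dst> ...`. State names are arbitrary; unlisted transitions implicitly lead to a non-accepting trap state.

The only thing that matters is how many `0`s have appeared, reduced mod 5. Use one state per residue: q0 for 0, …, q4 for 4. Reading `0` moves to the next residue; anything else stays put. q0 is accepting.
With 5 states:
        0   1  
>* q0   q1  q0 
   q1   q2  q1 
   q2   q3  q2 
   q3   q4  q3 
   q4   q0  q4 
(> = start, * = accepting)

start=q0 accept=q0 q0-0->q1 q0-1->q0 q1-0->q2 q1-1->q1 q2-0->q3 q2-1->q2 q3-0->q4 q3-1->q3 q4-0->q0 q4-1->q4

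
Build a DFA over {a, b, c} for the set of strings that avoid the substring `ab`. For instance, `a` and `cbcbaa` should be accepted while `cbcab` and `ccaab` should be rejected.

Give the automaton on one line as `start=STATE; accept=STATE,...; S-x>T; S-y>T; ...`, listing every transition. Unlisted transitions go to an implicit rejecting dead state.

start=q0; accept=q0,q1; q0-a>q1; q0-b>q0; q0-c>q0; q1-a>q1; q1-b>q2; q1-c>q0; q2-a>q2; q2-b>q2; q2-c>q2

This is the complement of 'contains `ab`'. Use the same substring-matching states — q0 through q2 holding how much of `ab` has just been matched — but flip the accepting set: everything except the trap q2 accepts.
With 3 states:
        a   b   c  
>* q0   q1  q0  q0 
 * q1   q1  q2  q0 
   q2   q2  q2  q2 
(> = start, * = accepting)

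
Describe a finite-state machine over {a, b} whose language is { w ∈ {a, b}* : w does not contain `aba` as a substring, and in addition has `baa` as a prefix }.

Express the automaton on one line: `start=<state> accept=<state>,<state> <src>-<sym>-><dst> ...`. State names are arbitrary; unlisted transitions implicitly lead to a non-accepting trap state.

Handle the two conditions separately and then intersect. One (4 states) tracks partial matches of the forbidden pattern `aba`; the other (5 states) tracks whether the input so far still matches the prefix `baa`. Each combined state is a pair, one component from each; accept when both components accept. Minimizing collapses redundant product states.
With 7 states:
        a   b  
>  s0   s1  s2 
   s1   s1  s1 
   s2   s3  s1 
   s3   s4  s1 
 * s4   s4  s5 
 * s5   s1  s6 
 * s6   s4  s6 
(> = start, * = accepting)

start=s0 accept=s4,s5,s6 s0-a->s1 s0-b->s2 s1-a->s1 s1-b->s1 s2-a->s3 s2-b->s1 s3-a->s4 s3-b->s1 s4-a->s4 s4-b->s5 s5-a->s1 s5-b->s6 s6-a->s4 s6-b->s6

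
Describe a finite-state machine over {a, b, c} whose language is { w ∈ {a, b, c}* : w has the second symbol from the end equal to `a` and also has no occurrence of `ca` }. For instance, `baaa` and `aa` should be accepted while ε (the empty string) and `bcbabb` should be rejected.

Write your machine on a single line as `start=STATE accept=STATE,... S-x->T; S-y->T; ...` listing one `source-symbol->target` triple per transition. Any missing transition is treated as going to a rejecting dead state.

start=S0; accept=S3,S4,S5; S0-a->S1; S0-b->S0; S0-c->S2; S1-a->S3; S1-b->S4; S1-c->S5; S2-a->S6; S2-b->S0; S2-c->S2; S3-a->S3; S3-b->S4; S3-c->S5; S4-a->S1; S4-b->S0; S4-c->S2; S5-a->S6; S5-b->S0; S5-c->S2; S6-a->S6; S6-b->S6; S6-c->S6

Run two small machines in parallel and take their product. The first has 13 states tracking the last 2 symbols read; the second has 3 states tracking partial matches of the forbidden pattern `ca`. A product state is a pair (one from each), accepting exactly when both do. Equivalent product states are then merged.
7 states suffice.
        a   b   c  
>  S0   S1  S0  S2 
   S1   S3  S4  S5 
   S2   S6  S0  S2 
 * S3   S3  S4  S5 
 * S4   S1  S0  S2 
 * S5   S6  S0  S2 
   S6   S6  S6  S6 
(> = start, * = accepting)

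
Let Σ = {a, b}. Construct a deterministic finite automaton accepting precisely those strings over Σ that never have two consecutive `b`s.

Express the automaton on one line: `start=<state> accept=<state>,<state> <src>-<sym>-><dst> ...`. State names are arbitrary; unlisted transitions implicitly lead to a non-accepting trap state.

start=s0 accept=s0,s1 s0-a->s0 s0-b->s1 s1-a->s0 s1-b->s2 s2-a->s2 s2-b->s2

This is the complement of 'contains `bb`'. Use the same substring-matching states — s0 through s2 holding how much of `bb` has just been matched — but flip the accepting set: everything except the trap s2 accepts.
A 3-state machine:
        a   b  
>* s0   s0  s1 
 * s1   s0  s2 
   s2   s2  s2 
(> = start, * = accepting)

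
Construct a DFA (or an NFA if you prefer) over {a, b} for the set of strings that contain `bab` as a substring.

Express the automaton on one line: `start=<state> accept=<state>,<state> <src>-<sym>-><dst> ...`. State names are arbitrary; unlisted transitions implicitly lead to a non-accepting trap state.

start=s0 accept=s3 s0-a->s0 s0-b->s1 s1-a->s2 s1-b->s1 s2-a->s0 s2-b->s3 s3-a->s3 s3-b->s3

Track how much of `bab` has been matched so far: state s0 is no progress, s3 is the absorbing accept state reached once `bab` has occurred. Intermediate states record partial matches; on a mismatch, fall back to the longest reusable overlap.
With 4 states:
        a   b  
>  s0   s0  s1 
   s1   s2  s1 
   s2   s0  s3 
 * s3   s3  s3 
(> = start, * = accepting)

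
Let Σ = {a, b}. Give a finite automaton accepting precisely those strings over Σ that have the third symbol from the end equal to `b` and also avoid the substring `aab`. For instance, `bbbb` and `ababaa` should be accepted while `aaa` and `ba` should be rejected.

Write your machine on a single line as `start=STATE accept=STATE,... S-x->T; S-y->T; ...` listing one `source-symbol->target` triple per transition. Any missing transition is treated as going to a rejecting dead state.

Build one automaton per condition and run them in lockstep. One (15 states) tracks the last 3 symbols read; the other (4 states) tracks partial matches of the forbidden pattern `aab`. Each combined state is a pair, one component from each; accept when both components accept. Minimizing collapses redundant product states.
        a   b  
>  S0   S1  S2 
   S1   S3  S2 
   S2   S4  S5 
   S3   S3  S3 
   S4   S6  S7 
   S5   S8  S9 
 * S6   S3  S3 
 * S7   S4  S5 
 * S8   S6  S7 
 * S9   S8  S9 
(> = start, * = accepting)

start=S0; accept=S6,S7,S8,S9; S0-a->S1; S0-b->S2; S1-a->S3; S1-b->S2; S2-a->S4; S2-b->S5; S3-a->S3; S3-b->S3; S4-a->S6; S4-b->S7; S5-a->S8; S5-b->S9; S6-a->S3; S6-b->S3; S7-a->S4; S7-b->S5; S8-a->S6; S8-b->S7; S9-a->S8; S9-b->S9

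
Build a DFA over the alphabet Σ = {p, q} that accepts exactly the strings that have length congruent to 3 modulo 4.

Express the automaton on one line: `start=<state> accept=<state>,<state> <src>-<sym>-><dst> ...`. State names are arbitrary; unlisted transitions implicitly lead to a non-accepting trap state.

start=A accept=D A-p->B A-q->B B-p->C B-q->C C-p->D C-q->D D-p->A D-q->A

Count input length modulo 4: every symbol advances one step around the cycle A → B → C → D → A. Accept at D.
4 states suffice.
       p  q 
>  A   B  B 
   B   C  C 
   C   D  D 
 * D   A  A 
(> = start, * = accepting)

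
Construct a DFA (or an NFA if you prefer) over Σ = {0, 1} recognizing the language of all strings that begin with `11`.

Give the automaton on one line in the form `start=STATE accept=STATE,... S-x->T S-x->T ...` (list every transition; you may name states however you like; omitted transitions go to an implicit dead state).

Check the first 2 symbols one by one: s0 through s1 record how many have matched `11` so far; any wrong symbol goes to the dead state s3. After all 2 match we enter the accepting sink s2.
A 4-state machine:
        0   1  
>  s0   s3  s1 
   s1   s3  s2 
 * s2   s2  s2 
   s3   s3  s3 
(> = start, * = accepting)

start=s0 accept=s2 s0-0->s3 s0-1->s1 s1-0->s3 s1-1->s2 s2-0->s2 s2-1->s2 s3-0->s3 s3-1->s3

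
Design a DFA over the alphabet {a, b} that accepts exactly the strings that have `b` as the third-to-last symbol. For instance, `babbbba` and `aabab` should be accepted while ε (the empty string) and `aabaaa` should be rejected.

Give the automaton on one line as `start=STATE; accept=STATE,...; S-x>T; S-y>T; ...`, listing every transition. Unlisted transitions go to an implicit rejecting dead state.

Because acceptance depends on a position counted from the end, the machine has to buffer the most recent 3 symbols. Make each state the string of the last up-to-3 symbols read; on input `x` shift the window left and append `x`. Accept when the buffered window has length 3 and begins with `b`.
A 15-state machine:
          a    b  
>  s0     s1   s2 
   s1     s3   s4 
   s2     s5   s6 
   s3     s7   s8 
   s4     s9  s10 
   s5    s11  s12 
   s6    s13  s14 
   s7     s7   s8 
   s8     s9  s10 
   s9    s11  s12 
   s10   s13  s14 
 * s11    s7   s8 
 * s12    s9  s10 
 * s13   s11  s12 
 * s14   s13  s14 
(> = start, * = accepting)

start=s0; accept=s11,s12,s13,s14; s0-a>s1; s0-b>s2; s1-a>s3; s1-b>s4; s2-a>s5; s2-b>s6; s3-a>s7; s3-b>s8; s4-a>s9; s4-b>s10; s5-a>s11; s5-b>s12; s6-a>s13; s6-b>s14; s7-a>s7; s7-b>s8; s8-a>s9; s8-b>s10; s9-a>s11; s9-b>s12; s10-a>s13; s10-b>s14; s11-a>s7; s11-b>s8; s12-a>s9; s12-b>s10; s13-a>s11; s13-b>s12; s14-a>s13; s14-b>s14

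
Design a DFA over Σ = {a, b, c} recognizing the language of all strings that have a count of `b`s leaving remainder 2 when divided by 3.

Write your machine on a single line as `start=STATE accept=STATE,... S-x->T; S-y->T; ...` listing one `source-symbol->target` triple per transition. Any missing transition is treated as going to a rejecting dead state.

start=s0; accept=s2; s0-a->s0; s0-b->s1; s0-c->s0; s1-a->s1; s1-b->s2; s1-c->s1; s2-a->s2; s2-b->s0; s2-c->s2

Keep the running count of `b`s modulo 3: each `b` advances along the cycle s0 → s1 → s2 → s0 while other symbols loop. Accept at s2.
With 3 states:
        a   b   c  
>  s0   s0  s1  s0 
   s1   s1  s2  s1 
 * s2   s2  s0  s2 
(> = start, * = accepting)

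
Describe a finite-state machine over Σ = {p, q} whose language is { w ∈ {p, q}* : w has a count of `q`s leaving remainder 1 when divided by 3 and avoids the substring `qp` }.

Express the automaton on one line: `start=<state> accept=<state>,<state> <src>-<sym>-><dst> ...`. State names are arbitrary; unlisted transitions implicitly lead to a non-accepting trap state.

start=A accept=B A-p->A A-q->B B-p->C B-q->D C-p->C C-q->C D-p->C D-q->E E-p->C E-q->B

Build one automaton per condition and run them in lockstep. The first has 3 states tracking the count of `q`s modulo 3; the second has 3 states tracking partial matches of the forbidden pattern `qp`. A product state is a pair (one from each), accepting exactly when both do. After merging equivalent states the machine shrinks.
       p  q 
>  A   A  B 
 * B   C  D 
   C   C  C 
   D   C  E 
   E   C  B 
(> = start, * = accepting)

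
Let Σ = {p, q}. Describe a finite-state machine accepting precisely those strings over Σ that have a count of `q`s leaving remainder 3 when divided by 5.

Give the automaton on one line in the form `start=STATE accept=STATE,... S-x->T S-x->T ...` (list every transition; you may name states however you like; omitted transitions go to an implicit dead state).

start=s0 accept=s3 s0-p->s0 s0-q->s1 s1-p->s1 s1-q->s2 s2-p->s2 s2-q->s3 s3-p->s3 s3-q->s4 s4-p->s4 s4-q->s0

Keep the running count of `q`s modulo 5: each `q` advances along the cycle s0 → s1 → s2 → s3 → s4 → s0 while other symbols loop. Accept at s3.
5 states suffice.
        p   q  
>  s0   s0  s1 
   s1   s1  s2 
   s2   s2  s3 
 * s3   s3  s4 
   s4   s4  s0 
(> = start, * = accepting)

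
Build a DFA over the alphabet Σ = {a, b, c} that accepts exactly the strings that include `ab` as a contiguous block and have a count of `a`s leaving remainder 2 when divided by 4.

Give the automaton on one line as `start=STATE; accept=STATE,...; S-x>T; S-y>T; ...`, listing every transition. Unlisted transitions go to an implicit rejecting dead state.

start=S0; accept=S6; S0-a>S1; S0-b>S0; S0-c>S0; S1-a>S2; S1-b>S3; S1-c>S4; S2-a>S5; S2-b>S6; S2-c>S7; S3-a>S6; S3-b>S3; S3-c>S3; S4-a>S2; S4-b>S4; S4-c>S4; S5-a>S8; S5-b>S9; S5-c>S10; S6-a>S9; S6-b>S6; S6-c>S6; S7-a>S5; S7-b>S7; S7-c>S7; S8-a>S1; S8-b>S11; S8-c>S0; S9-a>S11; S9-b>S9; S9-c>S9; S10-a>S8; S10-b>S10; S10-c>S10; S11-a>S3; S11-b>S11; S11-c>S11

Run two small machines in parallel and take their product. One (3 states) tracks whether and how much of `ab` has been seen; the other (4 states) tracks the count of `a`s modulo 4. Each combined state is a pair, one component from each; accept when both components accept.
With 12 states:
          a    b    c  
>  S0     S1   S0   S0 
   S1     S2   S3   S4 
   S2     S5   S6   S7 
   S3     S6   S3   S3 
   S4     S2   S4   S4 
   S5     S8   S9  S10 
 * S6     S9   S6   S6 
   S7     S5   S7   S7 
   S8     S1  S11   S0 
   S9    S11   S9   S9 
   S10    S8  S10  S10 
   S11    S3  S11  S11 
(> = start, * = accepting)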